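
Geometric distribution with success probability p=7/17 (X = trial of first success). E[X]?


For geometric (trials until first success), E[X] = 1/p = 1/(7/17) = 17/7

17/7


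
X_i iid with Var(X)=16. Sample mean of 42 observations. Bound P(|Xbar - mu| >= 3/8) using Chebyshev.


Var(Xbar) = Var(X)/n = 16/42
Chebyshev: P(|Xbar-mu| >= 3/8) <= Var(Xbar)/(3/8)^2 = (8/21)/(9/64) = 512/189
Bound exceeds 1, so trivial bound: 1

1


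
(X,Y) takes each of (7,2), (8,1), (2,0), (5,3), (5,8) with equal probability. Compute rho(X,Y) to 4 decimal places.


Cov(X,Y) = 0.2800, Var(X) = 4.2400, Var(Y) = 7.7600
rho = Cov/(sqrt(VarX)*sqrt(VarY)) = 0.0488

0.0488


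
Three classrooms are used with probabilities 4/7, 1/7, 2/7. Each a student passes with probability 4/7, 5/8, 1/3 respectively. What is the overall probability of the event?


P(A) = P(A|B1)P(B1) + P(A|B2)P(B2) + P(A|B3)P(B3)
= 4/7*4/7 + 5/8*1/7 + 1/3*2/7
= 16/49 + 5/56 + 2/21 = 601/1176

601/1176


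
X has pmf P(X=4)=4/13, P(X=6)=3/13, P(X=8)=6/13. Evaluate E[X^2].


E[X^2] = sum(x^2 * P(x))
= 16*4/13 + 36*3/13 + 64*6/13
= 556/13

556/13


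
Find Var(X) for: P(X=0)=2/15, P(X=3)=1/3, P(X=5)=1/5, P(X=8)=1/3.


E[X] = 14/3, E[X^2] = 88/3
Var(X) = E[X^2] - (E[X])^2 = 88/3 - (14/3)^2 = 68/9

68/9


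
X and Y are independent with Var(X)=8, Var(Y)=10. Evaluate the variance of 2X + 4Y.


Independence => Cov(X,Y)=0
Var(2X + 4Y) = 2^2*Var(X) + 4^2*Var(Y)
= 4*8 + 16*10 = 192

192


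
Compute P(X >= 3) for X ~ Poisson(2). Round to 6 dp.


P(X>=3) = 1 - P(X<=2) = 1 - (e^(-2)*2^0/0! + e^(-2)*2^1/1! + e^(-2)*2^2/2!)
≈ 1 - (0.1353352832 + 0.2706705665 + 0.2706705665)
= 1 - 0.6766764162 = 0.3233235838
≈ 0.323324

0.323324


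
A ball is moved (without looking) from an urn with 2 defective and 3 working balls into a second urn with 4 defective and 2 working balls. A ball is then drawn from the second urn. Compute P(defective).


P(transfer defective) = 2/5; P(transfer working) = 3/5
If defective transferred: Urn II has 5 defective of 7, so P(defective|defective moved) = 5/7
If working transferred: Urn II has 4 defective of 7, so P(defective|working moved) = 4/7
By total probability: P(defective) = 2/5*5/7 + 3/5*4/7 = 22/35

22/35


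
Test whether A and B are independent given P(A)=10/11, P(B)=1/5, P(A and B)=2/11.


P(A)*P(B) = 10/11*1/5 = 2/11
P(A∩B) = 2/11, which equals P(A)P(B), so independent

Yes, A and B are independent


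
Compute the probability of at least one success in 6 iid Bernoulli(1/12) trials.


P(at least one) = 1 - P(none)
P(none) = (1 - 1/12)^6 = (11/12)^6 = 1771561/2985984
P(at least one) = 1 - 1771561/2985984 = 1214423/2985984

1214423/2985984


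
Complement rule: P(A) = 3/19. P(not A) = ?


P(A') = 1 - P(A) = 1 - 3/19 = 16/19

16/19


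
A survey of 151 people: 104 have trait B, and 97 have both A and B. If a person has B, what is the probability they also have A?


P(A|B) = P(A∩B)/P(B) = (97/151)/(104/151) = 97/104

97/104


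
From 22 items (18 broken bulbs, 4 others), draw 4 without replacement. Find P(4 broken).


P(X=4) = C(18,4)*C(4,0) / C(22,4)
= 3060*1 / 7315
= 3060/7315 = 612/1463

612/1463


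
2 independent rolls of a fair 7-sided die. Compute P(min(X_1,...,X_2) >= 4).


P(min >= 4) = P(all X_i >= 4) = (P(X_1 >= 4))^2
= (4/7)^2 = 16/49

16/49


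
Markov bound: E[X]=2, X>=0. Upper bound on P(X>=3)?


Markov: P(X >= a) <= E[X]/a
P(X >= 3) <= 2/3

2/3


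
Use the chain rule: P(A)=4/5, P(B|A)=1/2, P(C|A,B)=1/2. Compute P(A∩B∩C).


P(A∩B∩C) = P(A) * P(B|A) * P(C|A∩B)
= 4/5 * 1/2 * 1/2
= 2/5 * 1/2 = 1/5

1/5


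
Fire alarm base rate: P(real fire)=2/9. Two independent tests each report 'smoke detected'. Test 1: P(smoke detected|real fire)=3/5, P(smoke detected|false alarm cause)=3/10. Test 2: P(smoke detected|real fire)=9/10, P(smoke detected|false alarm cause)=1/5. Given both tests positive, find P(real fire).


After test 1: P(+) = 3/5*2/9 + 3/10*7/9 = 11/30
P(B|+) = (2/15)/(11/30) = 4/11
After test 2 (use post1 as new prior): P(+) = 9/10*4/11 + 1/5*7/11 = 5/11
P(B|+,+) = (18/55)/(5/11) = 18/25

18/25


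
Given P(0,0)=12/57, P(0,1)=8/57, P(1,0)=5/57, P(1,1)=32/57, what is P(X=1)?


P(X=1) = P(1,0)+P(1,1) = 5/57 + 32/57 = 37/57

37/57


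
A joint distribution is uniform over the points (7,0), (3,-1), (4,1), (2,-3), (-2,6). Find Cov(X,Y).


E[X]=14/5, E[Y]=3/5, E[XY]=-17/5
Cov(X,Y) = E[XY] - E[X]E[Y] = -17/5 - 14/5*3/5 = -127/25

-127/25


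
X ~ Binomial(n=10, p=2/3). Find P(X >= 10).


P(X>=10) = P(X=10)
= 1024/59049
= 1024/59049

1024/59049


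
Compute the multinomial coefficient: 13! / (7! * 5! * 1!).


13! = 6227020800
Denominator: 7!=5040 * 5!=120 * 1!=1
Coefficient = 6227020800 / 604800 = 10296

10296


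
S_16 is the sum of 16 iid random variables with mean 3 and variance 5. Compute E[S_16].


E[S_n] = n*E[X_1] = 16*3 = 48

48


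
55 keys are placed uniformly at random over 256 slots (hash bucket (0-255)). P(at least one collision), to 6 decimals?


P(all different) = prod((256-i)/256 for i=0..54) = 0.001906
P(at least one match) = 1 - 0.001906 = 0.998094

0.998094


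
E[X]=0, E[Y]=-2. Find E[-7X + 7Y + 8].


E[-7X + 7Y + 8] = -7*E[X] + 7*E[Y] + 8
= (-7)*(0) + (7)*(-2) + (8)
= 0 - 14 + 8 = -6

-6


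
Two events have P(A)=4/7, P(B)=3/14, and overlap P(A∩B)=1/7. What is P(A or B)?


P(A∪B) = P(A) + P(B) - P(A∩B)
= 4/7 + 3/14 - 1/7 = 9/14

9/14


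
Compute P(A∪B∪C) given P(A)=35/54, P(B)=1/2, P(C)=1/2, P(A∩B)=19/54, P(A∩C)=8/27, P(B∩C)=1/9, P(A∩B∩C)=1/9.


P(A∪B∪C) = P(A)+P(B)+P(C) - P(AB)-P(AC)-P(BC) + P(ABC)
= 35/54+1/2+1/2 - 19/54-8/27-1/9 + 1/9
= 1

1


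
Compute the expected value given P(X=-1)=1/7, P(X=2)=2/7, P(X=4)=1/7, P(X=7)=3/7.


E[X] = sum(x * P(x))
= -1*1/7 + 2*2/7 + 4*1/7 + 7*3/7
= 4

4


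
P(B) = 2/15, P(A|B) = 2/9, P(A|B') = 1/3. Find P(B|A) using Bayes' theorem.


P(A) = P(A|B)P(B) + P(A|B')P(B') = 2/9*2/15 + 1/3*13/15 = 43/135
P(B|A) = P(A|B)P(B)/P(A) = (4/135)/(43/135) = 4/43

4/43


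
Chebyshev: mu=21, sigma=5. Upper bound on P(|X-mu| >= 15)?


k = 15/5 = 3
Chebyshev: P(|X-mu| >= k*sigma) <= 1/k^2 = 1/3^2 = 1/9

1/9


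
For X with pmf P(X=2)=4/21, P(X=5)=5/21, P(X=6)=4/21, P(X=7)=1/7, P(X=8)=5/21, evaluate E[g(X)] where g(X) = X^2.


E[X^2] = sum(g(x)*P(x))
= 4*4/21 + 25*5/21 + 36*4/21 + 49*1/7 + 64*5/21
= 752/21

752/21


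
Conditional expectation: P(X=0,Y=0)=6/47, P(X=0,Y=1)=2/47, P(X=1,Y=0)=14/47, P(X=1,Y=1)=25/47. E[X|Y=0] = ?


P(Y=0) = 20/47
E[X|Y=0] = (0*6 + 1*14)/20 = 14/20 = 7/10

7/10


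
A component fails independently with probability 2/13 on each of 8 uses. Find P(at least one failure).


P(at least one) = 1 - P(none)
P(none) = (1 - 2/13)^8 = (11/13)^8 = 214358881/815730721
P(at least one) = 1 - 214358881/815730721 = 601371840/815730721

601371840/815730721


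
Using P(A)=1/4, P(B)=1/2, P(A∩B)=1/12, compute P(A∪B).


P(A∪B) = P(A) + P(B) - P(A∩B)
= 1/4 + 1/2 - 1/12 = 2/3

2/3


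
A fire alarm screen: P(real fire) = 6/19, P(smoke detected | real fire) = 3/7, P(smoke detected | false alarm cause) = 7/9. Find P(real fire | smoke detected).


P(A) = P(A|B)P(B) + P(A|B')P(B') = 3/7*6/19 + 7/9*13/19 = 799/1197
P(B|A) = P(A|B)P(B)/P(A) = (18/133)/(799/1197) = 162/799

162/799


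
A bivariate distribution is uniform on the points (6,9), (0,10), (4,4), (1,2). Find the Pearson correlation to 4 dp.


Cov(X,Y) = 0.8125, Var(X) = 5.6875, Var(Y) = 11.1875
rho = Cov/(sqrt(VarX)*sqrt(VarY)) = 0.1019

0.1019


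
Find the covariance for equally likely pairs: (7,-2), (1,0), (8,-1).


E[X]=16/3, E[Y]=-1, E[XY]=-22/3
Cov(X,Y) = E[XY] - E[X]E[Y] = -22/3 - 16/3*-1 = -2

-2


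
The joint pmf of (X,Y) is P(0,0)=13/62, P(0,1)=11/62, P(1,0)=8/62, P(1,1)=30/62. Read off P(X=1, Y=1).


Read from table: P(X=1, Y=1) = 30/62 = 15/31

15/31


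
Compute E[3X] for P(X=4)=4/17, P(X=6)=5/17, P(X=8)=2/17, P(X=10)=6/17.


E[3X] = sum(g(x)*P(x))
= 12*4/17 + 18*5/17 + 24*2/17 + 30*6/17
= 366/17

366/17


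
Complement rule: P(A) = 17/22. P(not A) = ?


P(A') = 1 - P(A) = 1 - 17/22 = 5/22

5/22


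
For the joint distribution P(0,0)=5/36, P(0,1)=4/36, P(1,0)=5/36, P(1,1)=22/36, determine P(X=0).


P(X=0) = P(0,0)+P(0,1) = 5/36 + 4/36 = 9/36 = 1/4

1/4


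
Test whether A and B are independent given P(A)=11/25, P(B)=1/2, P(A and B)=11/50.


P(A)*P(B) = 11/25*1/2 = 11/50
P(A∩B) = 11/50, which equals P(A)P(B), so independent

Yes, A and B are independent


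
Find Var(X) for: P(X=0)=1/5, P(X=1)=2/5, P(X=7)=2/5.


E[X] = 16/5, E[X^2] = 20
Var(X) = E[X^2] - (E[X])^2 = 20 - (16/5)^2 = 244/25

244/25


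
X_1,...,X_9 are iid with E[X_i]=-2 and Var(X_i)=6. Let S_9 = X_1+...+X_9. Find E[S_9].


E[S_n] = n*E[X_1] = 9*-2 = -18

-18


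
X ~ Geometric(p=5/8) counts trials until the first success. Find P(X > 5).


P(X > 5) = P(first 5 trials all fail) = (1-p)^5 = (3/8)^5 = 243/32768

243/32768


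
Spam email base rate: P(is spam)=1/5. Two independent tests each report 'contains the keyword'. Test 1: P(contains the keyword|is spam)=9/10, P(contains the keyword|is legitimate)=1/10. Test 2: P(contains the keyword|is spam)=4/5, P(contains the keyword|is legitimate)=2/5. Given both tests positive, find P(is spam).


After test 1: P(+) = 9/10*1/5 + 1/10*4/5 = 13/50
P(B|+) = (9/50)/(13/50) = 9/13
After test 2 (use post1 as new prior): P(+) = 4/5*9/13 + 2/5*4/13 = 44/65
P(B|+,+) = (36/65)/(44/65) = 9/11

9/11


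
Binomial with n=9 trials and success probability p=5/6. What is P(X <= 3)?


P(X<=3) = P(X=0) + P(X=1) + P(X=2) + P(X=3)
= 1/10077696 + 5/1119744 + 25/279936 + 875/839808
= 5723/5038848

5723/5038848


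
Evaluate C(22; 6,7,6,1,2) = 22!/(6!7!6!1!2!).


22! = 1124000727777607680000
Denominator: 6!=720 * 7!=5040 * 6!=720 * 1!=1 * 2!=2
Coefficient = 1124000727777607680000 / 5225472000 = 215100325440

215100325440


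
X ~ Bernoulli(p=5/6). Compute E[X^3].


For Bernoulli: X in {0,1}
E[X^3] = 0^3*(1-5/6) + 1^3*5/6 = 5/6

5/6


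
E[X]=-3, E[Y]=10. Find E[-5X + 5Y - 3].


E[-5X + 5Y - 3] = -5*E[X] + 5*E[Y] - 3
= (-5)*(-3) + (5)*(10) + (-3)
= 15 + 50 - 3 = 62

62


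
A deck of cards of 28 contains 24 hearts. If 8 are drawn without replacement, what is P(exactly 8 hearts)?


P(X=8) = C(24,8)*C(4,0) / C(28,8)
= 735471*1 / 3108105
= 735471/3108105 = 323/1365

323/1365


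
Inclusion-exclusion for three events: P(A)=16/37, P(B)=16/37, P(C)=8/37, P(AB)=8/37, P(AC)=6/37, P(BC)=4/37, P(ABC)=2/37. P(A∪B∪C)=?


P(A∪B∪C) = P(A)+P(B)+P(C) - P(AB)-P(AC)-P(BC) + P(ABC)
= 16/37+16/37+8/37 - 8/37-6/37-4/37 + 2/37
= 24/37

24/37


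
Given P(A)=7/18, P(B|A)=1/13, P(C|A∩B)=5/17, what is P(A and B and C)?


P(A∩B∩C) = P(A) * P(B|A) * P(C|A∩B)
= 7/18 * 1/13 * 5/17
= 7/234 * 5/17 = 35/3978

35/3978


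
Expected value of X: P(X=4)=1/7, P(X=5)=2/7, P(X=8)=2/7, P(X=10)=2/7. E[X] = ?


E[X] = sum(x * P(x))
= 4*1/7 + 5*2/7 + 8*2/7 + 10*2/7
= 50/7

50/7


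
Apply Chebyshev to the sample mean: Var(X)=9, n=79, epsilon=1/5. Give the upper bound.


Var(Xbar) = Var(X)/n = 9/79
Chebyshev: P(|Xbar-mu| >= 1/5) <= Var(Xbar)/(1/5)^2 = (9/79)/(1/25) = 225/79
Bound exceeds 1, so trivial bound: 1

1


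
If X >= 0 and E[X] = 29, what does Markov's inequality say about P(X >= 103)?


Markov: P(X >= a) <= E[X]/a
P(X >= 103) <= 29/103

29/103


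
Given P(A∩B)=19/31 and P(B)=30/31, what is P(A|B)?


P(A|B) = P(A∩B)/P(B) = (19/31)/(30/31) = 19/30

19/30


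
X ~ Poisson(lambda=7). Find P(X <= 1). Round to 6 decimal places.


P(X<=1) = e^(-7)*7^0/0! + e^(-7)*7^1/1!
≈ 0.0009118820 + 0.0063831738
= 0.0072950558
≈ 0.007295

0.007295


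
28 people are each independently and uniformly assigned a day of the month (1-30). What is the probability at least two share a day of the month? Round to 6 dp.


P(all different) = prod((30-i)/30 for i=0..27) = 0.000000
P(at least one match) = 1 - 0.000000 = 1.000000

1.000000


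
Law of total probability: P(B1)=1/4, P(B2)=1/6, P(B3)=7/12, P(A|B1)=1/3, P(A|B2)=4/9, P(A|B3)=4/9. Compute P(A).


P(A) = P(A|B1)P(B1) + P(A|B2)P(B2) + P(A|B3)P(B3)
= 1/3*1/4 + 4/9*1/6 + 4/9*7/12
= 1/12 + 2/27 + 7/27 = 5/12

5/12


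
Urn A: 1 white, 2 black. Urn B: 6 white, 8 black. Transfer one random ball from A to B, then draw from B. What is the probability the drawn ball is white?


P(transfer white) = 1/3; P(transfer black) = 2/3
If white transferred: Urn II has 7 white of 15, so P(white|white moved) = 7/15
If black transferred: Urn II has 6 white of 15, so P(white|black moved) = 2/5
By total probability: P(white) = 1/3*7/15 + 2/3*2/5 = 19/45

19/45


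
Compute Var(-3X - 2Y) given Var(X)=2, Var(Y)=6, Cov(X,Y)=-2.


Var(-3X - 2Y) = (-3)^2*Var(X) + (-2)^2*Var(Y) + 2*(-3)*(-2)*Cov(X,Y)
= 9*2 + 4*6 + 12*(-2)
= 18 + 24 - 24 = 18

18


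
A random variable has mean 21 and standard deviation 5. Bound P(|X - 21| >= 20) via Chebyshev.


k = 20/5 = 4
Chebyshev: P(|X-mu| >= k*sigma) <= 1/k^2 = 1/4^2 = 1/16

1/16


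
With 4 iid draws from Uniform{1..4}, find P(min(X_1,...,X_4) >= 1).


P(min >= 1) = P(all X_i >= 1) = (P(X_1 >= 1))^4
= (4/4)^4 = 1^4 = 1

1


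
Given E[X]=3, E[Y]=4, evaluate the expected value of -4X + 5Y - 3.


E[-4X + 5Y - 3] = -4*E[X] + 5*E[Y] - 3
= (-4)*(3) + (5)*(4) + (-3)
= -12 + 20 - 3 = 5

5


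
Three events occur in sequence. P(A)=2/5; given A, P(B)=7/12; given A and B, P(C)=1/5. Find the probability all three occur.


P(A∩B∩C) = P(A) * P(B|A) * P(C|A∩B)
= 2/5 * 7/12 * 1/5
= 7/30 * 1/5 = 7/150

7/150


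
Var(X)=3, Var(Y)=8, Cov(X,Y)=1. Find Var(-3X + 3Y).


Var(-3X + 3Y) = (-3)^2*Var(X) + 3^2*Var(Y) + 2*(-3)*3*Cov(X,Y)
= 9*3 + 9*8 - 18*1
= 27 + 72 - 18 = 81

81


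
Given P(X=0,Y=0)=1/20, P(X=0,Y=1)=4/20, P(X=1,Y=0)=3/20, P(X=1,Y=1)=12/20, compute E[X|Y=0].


P(Y=0) = 4/20
E[X|Y=0] = (0*1 + 1*3)/4 = 3/4

3/4


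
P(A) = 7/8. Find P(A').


P(A') = 1 - P(A) = 1 - 7/8 = 1/8

1/8


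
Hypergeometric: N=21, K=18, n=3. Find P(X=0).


P(X=0) = C(18,0)*C(3,3) / C(21,3)
= 1*1 / 1330
= 1/1330

1/1330


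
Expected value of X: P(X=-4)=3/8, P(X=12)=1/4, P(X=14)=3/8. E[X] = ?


E[X] = sum(x * P(x))
= -4*3/8 + 12*1/4 + 14*3/8
= 27/4

27/4


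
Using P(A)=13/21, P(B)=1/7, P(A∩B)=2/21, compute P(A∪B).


P(A∪B) = P(A) + P(B) - P(A∩B)
= 13/21 + 1/7 - 2/21 = 2/3

2/3


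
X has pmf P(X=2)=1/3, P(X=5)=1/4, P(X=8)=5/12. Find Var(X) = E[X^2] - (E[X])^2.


E[X] = 21/4, E[X^2] = 137/4
Var(X) = E[X^2] - (E[X])^2 = 137/4 - (21/4)^2 = 107/16

107/16


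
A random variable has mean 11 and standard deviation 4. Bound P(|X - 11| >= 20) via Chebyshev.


k = 20/4 = 5
Chebyshev: P(|X-mu| >= k*sigma) <= 1/k^2 = 1/5^2 = 1/25

1/25


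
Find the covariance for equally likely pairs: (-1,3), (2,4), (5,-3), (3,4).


E[X]=9/4, E[Y]=2, E[XY]=1/2
Cov(X,Y) = E[XY] - E[X]E[Y] = 1/2 - 9/4*2 = -4

-4


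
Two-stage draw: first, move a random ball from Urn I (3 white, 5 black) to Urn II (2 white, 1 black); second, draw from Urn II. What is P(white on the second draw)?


P(transfer white) = 3/8; P(transfer black) = 5/8
If white transferred: Urn II has 3 white of 4, so P(white|white moved) = 3/4
If black transferred: Urn II has 2 white of 4, so P(white|black moved) = 1/2
By total probability: P(white) = 3/8*3/4 + 5/8*1/2 = 19/32

19/32


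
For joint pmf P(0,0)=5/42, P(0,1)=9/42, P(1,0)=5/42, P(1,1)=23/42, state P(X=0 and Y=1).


Read from table: P(X=0, Y=1) = 9/42 = 3/14

3/14


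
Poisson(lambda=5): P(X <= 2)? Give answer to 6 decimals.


P(X<=2) = e^(-5)*5^0/0! + e^(-5)*5^1/1! + e^(-5)*5^2/2!
≈ 0.0067379470 + 0.0336897350 + 0.0842243375
= 0.1246520195
≈ 0.124652

0.124652


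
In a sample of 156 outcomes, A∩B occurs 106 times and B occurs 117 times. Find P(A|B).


P(A|B) = P(A∩B)/P(B) = (106/156)/(117/156) = 106/117

106/117


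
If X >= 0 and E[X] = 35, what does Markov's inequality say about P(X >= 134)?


Markov: P(X >= a) <= E[X]/a
P(X >= 134) <= 35/134

35/134


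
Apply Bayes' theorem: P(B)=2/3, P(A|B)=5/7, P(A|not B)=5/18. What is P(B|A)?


P(A) = P(A|B)P(B) + P(A|B')P(B') = 5/7*2/3 + 5/18*1/3 = 215/378
P(B|A) = P(A|B)P(B)/P(A) = (10/21)/(215/378) = 36/43

36/43


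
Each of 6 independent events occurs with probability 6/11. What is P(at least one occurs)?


P(at least one) = 1 - P(none)
P(none) = (1 - 6/11)^6 = (5/11)^6 = 15625/1771561
P(at least one) = 1 - 15625/1771561 = 1755936/1771561

1755936/1771561


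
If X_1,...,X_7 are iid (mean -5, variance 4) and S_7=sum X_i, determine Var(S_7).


By independence, Var(S_n) = n*Var(X_1) = 7*4 = 28

28


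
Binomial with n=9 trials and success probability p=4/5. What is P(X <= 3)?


P(X<=3) = P(X=0) + P(X=1) + P(X=2) + P(X=3)
= 1/1953125 + 36/1953125 + 576/1953125 + 5376/1953125
= 5989/1953125

5989/1953125


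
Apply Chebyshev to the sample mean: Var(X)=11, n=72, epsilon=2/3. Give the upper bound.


Var(Xbar) = Var(X)/n = 11/72
Chebyshev: P(|Xbar-mu| >= 2/3) <= Var(Xbar)/(2/3)^2 = (11/72)/(4/9) = 11/32

11/32


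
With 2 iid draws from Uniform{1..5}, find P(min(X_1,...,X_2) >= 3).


P(min >= 3) = P(all X_i >= 3) = (P(X_1 >= 3))^2
= (3/5)^2 = 9/25

9/25


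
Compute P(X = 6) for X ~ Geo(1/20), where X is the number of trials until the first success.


P(X=6) = (1-p)^5 * p = (19/20)^5 * 1/20
= 2476099/3200000 * 1/20 = 2476099/64000000

2476099/64000000


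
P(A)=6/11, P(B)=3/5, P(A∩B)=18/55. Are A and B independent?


P(A)*P(B) = 6/11*3/5 = 18/55
P(A∩B) = 18/55, which equals P(A)P(B), so independent

Yes, A and B are independent


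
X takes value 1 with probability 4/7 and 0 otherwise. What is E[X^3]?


For Bernoulli: X in {0,1}
E[X^3] = 0^3*(1-4/7) + 1^3*4/7 = 4/7

4/7


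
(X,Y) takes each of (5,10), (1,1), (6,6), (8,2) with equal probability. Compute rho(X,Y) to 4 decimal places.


Cov(X,Y) = 2.0000, Var(X) = 6.5000, Var(Y) = 12.6875
rho = Cov/(sqrt(VarX)*sqrt(VarY)) = 0.2202

0.2202


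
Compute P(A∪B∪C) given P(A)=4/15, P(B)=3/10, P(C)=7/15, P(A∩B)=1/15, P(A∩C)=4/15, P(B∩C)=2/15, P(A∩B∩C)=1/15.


P(A∪B∪C) = P(A)+P(B)+P(C) - P(AB)-P(AC)-P(BC) + P(ABC)
= 4/15+3/10+7/15 - 1/15-4/15-2/15 + 1/15
= 19/30

19/30


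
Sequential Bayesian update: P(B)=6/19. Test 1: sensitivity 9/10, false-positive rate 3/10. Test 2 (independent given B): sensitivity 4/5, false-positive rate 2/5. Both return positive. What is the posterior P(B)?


After test 1: P(+) = 9/10*6/19 + 3/10*13/19 = 93/190
P(B|+) = (27/95)/(93/190) = 18/31
After test 2 (use post1 as new prior): P(+) = 4/5*18/31 + 2/5*13/31 = 98/155
P(B|+,+) = (72/155)/(98/155) = 36/49

36/49


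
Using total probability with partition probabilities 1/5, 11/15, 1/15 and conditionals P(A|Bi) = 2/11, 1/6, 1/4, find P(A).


P(A) = P(A|B1)P(B1) + P(A|B2)P(B2) + P(A|B3)P(B3)
= 2/11*1/5 + 1/6*11/15 + 1/4*1/15
= 2/55 + 11/90 + 1/60 = 347/1980

347/1980


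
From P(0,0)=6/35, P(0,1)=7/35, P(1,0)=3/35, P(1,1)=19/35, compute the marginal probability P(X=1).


P(X=1) = P(1,0)+P(1,1) = 3/35 + 19/35 = 22/35

22/35


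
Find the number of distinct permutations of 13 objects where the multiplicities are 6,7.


13! = 6227020800
Denominator: 6!=720 * 7!=5040
Coefficient = 6227020800 / 3628800 = 1716

1716


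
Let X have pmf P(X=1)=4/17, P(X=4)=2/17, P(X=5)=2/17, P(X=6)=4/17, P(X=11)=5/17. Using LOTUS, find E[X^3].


E[X^3] = sum(g(x)*P(x))
= 1*4/17 + 64*2/17 + 125*2/17 + 216*4/17 + 1331*5/17
= 7901/17

7901/17


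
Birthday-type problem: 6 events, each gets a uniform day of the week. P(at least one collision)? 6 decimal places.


P(all different) = prod((7-i)/7 for i=0..5) = 0.042839
P(at least one match) = 1 - 0.042839 = 0.957161

0.957161


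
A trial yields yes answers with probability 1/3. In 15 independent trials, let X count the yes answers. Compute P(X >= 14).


P(X>=14) = P(X=14) + P(X=15)
= 10/4782969 + 1/14348907
= 31/14348907

31/14348907


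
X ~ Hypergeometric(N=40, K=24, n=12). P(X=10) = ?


P(X=10) = C(24,10)*C(16,2) / C(40,12)
= 1961256*120 / 5586853480
= 235350720/5586853480 = 18216/432419

18216/432419


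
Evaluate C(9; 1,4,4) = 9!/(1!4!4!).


9! = 362880
Denominator: 1!=1 * 4!=24 * 4!=24
Coefficient = 362880 / 576 = 630

630


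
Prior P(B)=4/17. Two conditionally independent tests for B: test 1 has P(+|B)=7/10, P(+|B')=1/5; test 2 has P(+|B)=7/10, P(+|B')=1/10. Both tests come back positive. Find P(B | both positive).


After test 1: P(+) = 7/10*4/17 + 1/5*13/17 = 27/85
P(B|+) = (14/85)/(27/85) = 14/27
After test 2 (use post1 as new prior): P(+) = 7/10*14/27 + 1/10*13/27 = 37/90
P(B|+,+) = (49/135)/(37/90) = 98/111

98/111


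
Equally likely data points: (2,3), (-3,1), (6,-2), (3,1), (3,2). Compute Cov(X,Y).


E[X]=11/5, E[Y]=1, E[XY]=0
Cov(X,Y) = E[XY] - E[X]E[Y] = 0 - 11/5*1 = -11/5

-11/5


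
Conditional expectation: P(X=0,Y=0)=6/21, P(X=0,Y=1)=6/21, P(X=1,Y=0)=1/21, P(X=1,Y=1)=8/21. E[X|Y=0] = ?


P(Y=0) = 7/21
E[X|Y=0] = (0*6 + 1*1)/7 = 1/7

1/7


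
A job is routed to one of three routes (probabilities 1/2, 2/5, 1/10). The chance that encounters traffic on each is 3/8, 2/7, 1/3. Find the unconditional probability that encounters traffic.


P(A) = P(A|B1)P(B1) + P(A|B2)P(B2) + P(A|B3)P(B3)
= 3/8*1/2 + 2/7*2/5 + 1/3*1/10
= 3/16 + 4/35 + 1/30 = 563/1680

563/1680


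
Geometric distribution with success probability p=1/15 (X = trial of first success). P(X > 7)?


P(X > 7) = P(first 7 trials all fail) = (1-p)^7 = (14/15)^7 = 105413504/170859375

105413504/170859375


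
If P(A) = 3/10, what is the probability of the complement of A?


P(A') = 1 - P(A) = 1 - 3/10 = 7/10

7/10


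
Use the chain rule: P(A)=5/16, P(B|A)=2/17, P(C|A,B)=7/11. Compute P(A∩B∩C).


P(A∩B∩C) = P(A) * P(B|A) * P(C|A∩B)
= 5/16 * 2/17 * 7/11
= 5/136 * 7/11 = 35/1496

35/1496


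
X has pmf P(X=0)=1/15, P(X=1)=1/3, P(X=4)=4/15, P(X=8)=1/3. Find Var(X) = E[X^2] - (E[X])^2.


E[X] = 61/15, E[X^2] = 389/15
Var(X) = E[X^2] - (E[X])^2 = 389/15 - (61/15)^2 = 2114/225

2114/225


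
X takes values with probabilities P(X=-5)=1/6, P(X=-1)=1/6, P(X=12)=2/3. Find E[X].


E[X] = sum(x * P(x))
= -5*1/6 - 1*1/6 + 12*2/3
= 7

7


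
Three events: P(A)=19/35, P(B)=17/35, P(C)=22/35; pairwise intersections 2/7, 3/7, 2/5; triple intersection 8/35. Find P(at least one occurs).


P(A∪B∪C) = P(A)+P(B)+P(C) - P(AB)-P(AC)-P(BC) + P(ABC)
= 19/35+17/35+22/35 - 2/7-3/7-2/5 + 8/35
= 27/35

27/35


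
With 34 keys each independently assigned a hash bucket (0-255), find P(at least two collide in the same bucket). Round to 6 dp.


P(all different) = prod((256-i)/256 for i=0..33) = 0.100884
P(at least one match) = 1 - 0.100884 = 0.899116

0.899116


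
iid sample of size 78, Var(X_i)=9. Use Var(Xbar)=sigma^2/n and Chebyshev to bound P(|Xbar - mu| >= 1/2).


Var(Xbar) = Var(X)/n = 9/78
Chebyshev: P(|Xbar-mu| >= 1/2) <= Var(Xbar)/(1/2)^2 = (3/26)/(1/4) = 6/13

6/13


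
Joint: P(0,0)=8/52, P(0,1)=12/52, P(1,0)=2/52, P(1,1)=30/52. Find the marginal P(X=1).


P(X=1) = P(1,0)+P(1,1) = 2/52 + 30/52 = 32/52 = 8/13

8/13


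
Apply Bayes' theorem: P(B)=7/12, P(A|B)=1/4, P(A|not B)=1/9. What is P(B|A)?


P(A) = P(A|B)P(B) + P(A|B')P(B') = 1/4*7/12 + 1/9*5/12 = 83/432
P(B|A) = P(A|B)P(B)/P(A) = (7/48)/(83/432) = 63/83

63/83


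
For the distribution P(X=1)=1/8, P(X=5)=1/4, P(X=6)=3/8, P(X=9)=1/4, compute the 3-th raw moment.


E[X^3] = sum(x^3 * P(x))
= 1*1/8 + 125*1/4 + 216*3/8 + 729*1/4
= 2357/8

2357/8


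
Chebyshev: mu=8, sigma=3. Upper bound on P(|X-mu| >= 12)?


k = 12/3 = 4
Chebyshev: P(|X-mu| >= k*sigma) <= 1/k^2 = 1/4^2 = 1/16

1/16


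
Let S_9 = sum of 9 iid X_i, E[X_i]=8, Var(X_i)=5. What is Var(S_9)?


By independence, Var(S_n) = n*Var(X_1) = 9*5 = 45

45


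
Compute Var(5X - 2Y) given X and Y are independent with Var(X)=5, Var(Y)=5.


Independence => Cov(X,Y)=0
Var(5X - 2Y) = 5^2*Var(X) + (-2)^2*Var(Y)
= 25*5 + 4*5 = 145

145


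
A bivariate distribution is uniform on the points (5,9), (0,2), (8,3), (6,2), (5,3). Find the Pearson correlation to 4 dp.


Cov(X,Y) = 0.9600, Var(X) = 6.9600, Var(Y) = 6.9600
rho = Cov/(sqrt(VarX)*sqrt(VarY)) = 0.1379

0.1379


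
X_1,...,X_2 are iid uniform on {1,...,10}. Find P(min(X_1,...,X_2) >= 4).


P(min >= 4) = P(all X_i >= 4) = (P(X_1 >= 4))^2
= (7/10)^2 = 49/100

49/100


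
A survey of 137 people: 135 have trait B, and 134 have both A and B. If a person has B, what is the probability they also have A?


P(A|B) = P(A∩B)/P(B) = (134/137)/(135/137) = 134/135

134/135


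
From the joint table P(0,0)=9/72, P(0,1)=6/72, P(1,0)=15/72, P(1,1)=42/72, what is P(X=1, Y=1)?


Read from table: P(X=1, Y=1) = 42/72 = 7/12

7/12


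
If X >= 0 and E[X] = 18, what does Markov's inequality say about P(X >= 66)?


Markov: P(X >= a) <= E[X]/a
P(X >= 66) <= 18/66 = 3/11

3/11


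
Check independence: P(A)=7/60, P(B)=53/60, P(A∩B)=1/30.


P(A)*P(B) = 7/60*53/60 = 371/3600
P(A∩B) = 1/30 != 371/3600, so not independent

No, A and B are not independent


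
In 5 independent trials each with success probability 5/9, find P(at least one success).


P(at least one) = 1 - P(none)
P(none) = (1 - 5/9)^5 = (4/9)^5 = 1024/59049
P(at least one) = 1 - 1024/59049 = 58025/59049

58025/59049


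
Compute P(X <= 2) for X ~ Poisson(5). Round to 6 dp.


P(X<=2) = e^(-5)*5^0/0! + e^(-5)*5^1/1! + e^(-5)*5^2/2!
≈ 0.0067379470 + 0.0336897350 + 0.0842243375
= 0.1246520195
≈ 0.124652

0.124652


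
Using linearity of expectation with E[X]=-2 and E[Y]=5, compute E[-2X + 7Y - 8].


E[-2X + 7Y - 8] = -2*E[X] + 7*E[Y] - 8
= (-2)*(-2) + (7)*(5) + (-8)
= 4 + 35 - 8 = 31

31


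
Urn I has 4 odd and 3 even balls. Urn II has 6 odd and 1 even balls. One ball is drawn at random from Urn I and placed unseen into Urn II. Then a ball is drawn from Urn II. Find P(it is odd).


P(transfer odd) = 4/7; P(transfer even) = 3/7
If odd transferred: Urn II has 7 odd of 8, so P(odd|odd moved) = 7/8
If even transferred: Urn II has 6 odd of 8, so P(odd|even moved) = 3/4
By total probability: P(odd) = 4/7*7/8 + 3/7*3/4 = 23/28

23/28


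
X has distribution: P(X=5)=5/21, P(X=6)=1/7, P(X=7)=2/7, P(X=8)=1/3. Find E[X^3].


E[X^3] = sum(g(x)*P(x))
= 125*5/21 + 216*1/7 + 343*2/7 + 512*1/3
= 2305/7

2305/7


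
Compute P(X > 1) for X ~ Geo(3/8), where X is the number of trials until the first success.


P(X > 1) = P(first 1 trials all fail) = (1-p)^1 = (5/8)^1 = 5/8

5/8


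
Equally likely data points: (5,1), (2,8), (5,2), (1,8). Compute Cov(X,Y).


E[X]=13/4, E[Y]=19/4, E[XY]=39/4
Cov(X,Y) = E[XY] - E[X]E[Y] = 39/4 - 13/4*19/4 = -91/16

-91/16


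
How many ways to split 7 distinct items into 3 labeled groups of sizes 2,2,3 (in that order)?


7! = 5040
Denominator: 2!=2 * 2!=2 * 3!=6
Coefficient = 5040 / 24 = 210

210


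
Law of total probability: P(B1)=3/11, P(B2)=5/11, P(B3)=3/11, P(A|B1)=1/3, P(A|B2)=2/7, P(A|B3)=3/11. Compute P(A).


P(A) = P(A|B1)P(B1) + P(A|B2)P(B2) + P(A|B3)P(B3)
= 1/3*3/11 + 2/7*5/11 + 3/11*3/11
= 1/11 + 10/77 + 9/121 = 250/847

250/847


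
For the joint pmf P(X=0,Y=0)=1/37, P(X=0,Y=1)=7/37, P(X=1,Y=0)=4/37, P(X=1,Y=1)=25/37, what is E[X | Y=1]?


P(Y=1) = 32/37
E[X|Y=1] = (0*7 + 1*25)/32 = 25/32

25/32


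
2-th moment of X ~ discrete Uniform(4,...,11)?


E[X^2] = (1/8) * sum(x^2 for x=4..11)
= 492/8 = 123/2

123/2


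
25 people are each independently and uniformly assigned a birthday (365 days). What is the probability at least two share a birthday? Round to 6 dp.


P(all different) = prod((365-i)/365 for i=0..24) = 0.431300
P(at least one match) = 1 - 0.431300 = 0.568700

0.568700


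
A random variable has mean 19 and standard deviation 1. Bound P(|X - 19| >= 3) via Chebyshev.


k = 3/1 = 3
Chebyshev: P(|X-mu| >= k*sigma) <= 1/k^2 = 1/3^2 = 1/9

1/9


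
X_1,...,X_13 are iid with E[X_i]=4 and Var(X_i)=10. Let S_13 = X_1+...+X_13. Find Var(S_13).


By independence, Var(S_n) = n*Var(X_1) = 13*10 = 130

130


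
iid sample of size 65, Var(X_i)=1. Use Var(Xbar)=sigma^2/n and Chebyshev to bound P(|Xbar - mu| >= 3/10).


Var(Xbar) = Var(X)/n = 1/65
Chebyshev: P(|Xbar-mu| >= 3/10) <= Var(Xbar)/(3/10)^2 = (1/65)/(9/100) = 20/117

20/117


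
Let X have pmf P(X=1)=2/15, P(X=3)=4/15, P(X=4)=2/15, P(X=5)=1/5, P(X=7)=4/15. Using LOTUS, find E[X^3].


E[X^3] = sum(g(x)*P(x))
= 1*2/15 + 27*4/15 + 64*2/15 + 125*1/5 + 343*4/15
= 397/3

397/3


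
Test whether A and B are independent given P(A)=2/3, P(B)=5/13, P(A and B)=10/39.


P(A)*P(B) = 2/3*5/13 = 10/39
P(A∩B) = 10/39, which equals P(A)P(B), so independent

Yes, A and B are independent


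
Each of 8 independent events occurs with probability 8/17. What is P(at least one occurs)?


P(at least one) = 1 - P(none)
P(none) = (1 - 8/17)^8 = (9/17)^8 = 43046721/6975757441
P(at least one) = 1 - 43046721/6975757441 = 6932710720/6975757441

6932710720/6975757441


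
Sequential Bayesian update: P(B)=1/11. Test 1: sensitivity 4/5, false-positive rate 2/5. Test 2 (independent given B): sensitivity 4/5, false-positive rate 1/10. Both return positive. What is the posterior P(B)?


After test 1: P(+) = 4/5*1/11 + 2/5*10/11 = 24/55
P(B|+) = (4/55)/(24/55) = 1/6
After test 2 (use post1 as new prior): P(+) = 4/5*1/6 + 1/10*5/6 = 13/60
P(B|+,+) = (2/15)/(13/60) = 8/13

8/13


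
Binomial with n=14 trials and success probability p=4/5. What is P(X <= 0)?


P(X<=0) = P(X=0)
= 1/6103515625
= 1/6103515625

1/6103515625


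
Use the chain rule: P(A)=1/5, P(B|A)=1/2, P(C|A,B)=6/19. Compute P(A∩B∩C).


P(A∩B∩C) = P(A) * P(B|A) * P(C|A∩B)
= 1/5 * 1/2 * 6/19
= 1/10 * 6/19 = 3/95

3/95


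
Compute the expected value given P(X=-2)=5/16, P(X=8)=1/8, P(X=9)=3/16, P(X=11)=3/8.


E[X] = sum(x * P(x))
= -2*5/16 + 8*1/8 + 9*3/16 + 11*3/8
= 99/16

99/16


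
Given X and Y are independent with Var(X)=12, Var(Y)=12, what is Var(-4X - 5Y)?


Independence => Cov(X,Y)=0
Var(-4X - 5Y) = (-4)^2*Var(X) + (-5)^2*Var(Y)
= 16*12 + 25*12 = 492

492


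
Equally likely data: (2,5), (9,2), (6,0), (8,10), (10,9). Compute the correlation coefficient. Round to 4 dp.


Cov(X,Y) = 3.2000, Var(X) = 8.0000, Var(Y) = 14.9600
rho = Cov/(sqrt(VarX)*sqrt(VarY)) = 0.2925

0.2925


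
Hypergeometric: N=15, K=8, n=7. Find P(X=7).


P(X=7) = C(8,7)*C(7,0) / C(15,7)
= 8*1 / 6435
= 8/6435

8/6435


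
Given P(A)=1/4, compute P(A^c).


P(A') = 1 - P(A) = 1 - 1/4 = 3/4

3/4


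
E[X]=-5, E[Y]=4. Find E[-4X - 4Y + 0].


E[-4X - 4Y + 0] = -4*E[X] - 4*E[Y] + 0
= (-4)*(-5) + (-4)*(4) + (0)
= 20 - 16 + 0 = 4

4


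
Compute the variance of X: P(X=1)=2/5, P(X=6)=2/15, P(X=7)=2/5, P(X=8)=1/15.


E[X] = 68/15, E[X^2] = 436/15
Var(X) = E[X^2] - (E[X])^2 = 436/15 - (68/15)^2 = 1916/225

1916/225


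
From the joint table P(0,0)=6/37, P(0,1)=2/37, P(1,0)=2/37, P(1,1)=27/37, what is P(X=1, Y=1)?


Read from table: P(X=1, Y=1) = 27/37

27/37


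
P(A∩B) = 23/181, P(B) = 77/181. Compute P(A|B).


P(A|B) = P(A∩B)/P(B) = (23/181)/(77/181) = 23/77

23/77


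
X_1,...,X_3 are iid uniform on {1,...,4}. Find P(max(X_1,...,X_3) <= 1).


P(max <= 1) = P(all X_i <= 1) = (P(X_1 <= 1))^3
= (1/4)^3 = 1/64

1/64


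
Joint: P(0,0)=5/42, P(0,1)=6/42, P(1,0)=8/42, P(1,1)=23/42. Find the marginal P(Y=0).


P(Y=0) = P(0,0)+P(1,0) = 5/42 + 8/42 = 13/42

13/42


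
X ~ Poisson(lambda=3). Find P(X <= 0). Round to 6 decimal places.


P(X<=0) = e^(-3)*3^0/0!
≈ 0.0497870684
≈ 0.049787

0.049787


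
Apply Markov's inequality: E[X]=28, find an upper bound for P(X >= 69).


Markov: P(X >= a) <= E[X]/a
P(X >= 69) <= 28/69

28/69


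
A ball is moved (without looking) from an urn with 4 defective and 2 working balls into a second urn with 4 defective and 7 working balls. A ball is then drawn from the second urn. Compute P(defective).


P(transfer defective) = 4/6 = 2/3; P(transfer working) = 1/3
If defective transferred: Urn II has 5 defective of 12, so P(defective|defective moved) = 5/12
If working transferred: Urn II has 4 defective of 12, so P(defective|working moved) = 1/3
By total probability: P(defective) = 2/3*5/12 + 1/3*1/3 = 7/18

7/18


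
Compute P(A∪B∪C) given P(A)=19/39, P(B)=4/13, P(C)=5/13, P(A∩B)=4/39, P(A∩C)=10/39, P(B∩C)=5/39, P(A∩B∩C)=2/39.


P(A∪B∪C) = P(A)+P(B)+P(C) - P(AB)-P(AC)-P(BC) + P(ABC)
= 19/39+4/13+5/13 - 4/39-10/39-5/39 + 2/39
= 29/39

29/39


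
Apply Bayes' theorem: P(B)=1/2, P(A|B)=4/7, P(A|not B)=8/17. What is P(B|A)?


P(A) = P(A|B)P(B) + P(A|B')P(B') = 4/7*1/2 + 8/17*1/2 = 62/119
P(B|A) = P(A|B)P(B)/P(A) = (2/7)/(62/119) = 17/31

17/31


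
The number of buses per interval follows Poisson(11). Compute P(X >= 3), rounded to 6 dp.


P(X>=3) = 1 - P(X<=2) = 1 - (e^(-11)*11^0/0! + e^(-11)*11^1/1! + e^(-11)*11^2/2!)
≈ 1 - (0.0000167017 + 0.0001837187 + 0.0010104529)
= 1 - 0.0012108733 = 0.9987891267
≈ 0.998789

0.998789


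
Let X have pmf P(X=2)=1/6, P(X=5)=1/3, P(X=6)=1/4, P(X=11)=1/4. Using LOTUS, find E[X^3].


E[X^3] = sum(g(x)*P(x))
= 8*1/6 + 125*1/3 + 216*1/4 + 1331*1/4
= 1719/4

1719/4


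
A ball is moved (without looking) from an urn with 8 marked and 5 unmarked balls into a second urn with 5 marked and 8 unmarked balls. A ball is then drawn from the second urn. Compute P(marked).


P(transfer marked) = 8/13; P(transfer unmarked) = 5/13
If marked transferred: Urn II has 6 marked of 14, so P(marked|marked moved) = 3/7
If unmarked transferred: Urn II has 5 marked of 14, so P(marked|unmarked moved) = 5/14
By total probability: P(marked) = 8/13*3/7 + 5/13*5/14 = 73/182

73/182


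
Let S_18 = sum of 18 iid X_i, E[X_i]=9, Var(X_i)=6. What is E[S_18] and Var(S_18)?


E[S_n] = n*mu = 18*9 = 162
Var(S_n) = n*sigma^2 = 18*6 = 108

E[S_18]=162, Var(S_18)=108


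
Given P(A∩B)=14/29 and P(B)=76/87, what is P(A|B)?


P(A|B) = P(A∩B)/P(B) = (42/87)/(76/87) = 42/76 = 21/38

21/38


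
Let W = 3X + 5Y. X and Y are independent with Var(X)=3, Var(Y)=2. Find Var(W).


Independence => Cov(X,Y)=0
Var(3X + 5Y) = 3^2*Var(X) + 5^2*Var(Y)
= 9*3 + 25*2 = 77

77


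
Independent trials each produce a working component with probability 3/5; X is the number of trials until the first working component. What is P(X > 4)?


P(X > 4) = P(first 4 trials all fail) = (1-p)^4 = (2/5)^4 = 16/625

16/625


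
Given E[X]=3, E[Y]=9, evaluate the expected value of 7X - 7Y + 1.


E[7X - 7Y + 1] = 7*E[X] - 7*E[Y] + 1
= (7)*(3) + (-7)*(9) + (1)
= 21 - 63 + 1 = -41

-41


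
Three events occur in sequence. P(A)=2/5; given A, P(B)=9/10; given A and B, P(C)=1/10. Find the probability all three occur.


P(A∩B∩C) = P(A) * P(B|A) * P(C|A∩B)
= 2/5 * 9/10 * 1/10
= 9/25 * 1/10 = 9/250

9/250


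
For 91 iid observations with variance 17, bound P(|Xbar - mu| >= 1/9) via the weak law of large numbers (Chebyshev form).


Var(Xbar) = Var(X)/n = 17/91
Chebyshev: P(|Xbar-mu| >= 1/9) <= Var(Xbar)/(1/9)^2 = (17/91)/(1/81) = 1377/91
Bound exceeds 1, so trivial bound: 1

1


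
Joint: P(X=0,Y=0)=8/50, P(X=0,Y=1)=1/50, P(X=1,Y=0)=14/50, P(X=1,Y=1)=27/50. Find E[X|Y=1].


P(Y=1) = 28/50
E[X|Y=1] = (0*1 + 1*27)/28 = 27/28

27/28


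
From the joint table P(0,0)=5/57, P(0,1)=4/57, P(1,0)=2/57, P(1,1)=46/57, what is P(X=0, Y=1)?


Read from table: P(X=0, Y=1) = 4/57

4/57


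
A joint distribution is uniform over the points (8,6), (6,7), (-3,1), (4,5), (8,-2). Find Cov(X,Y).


E[X]=23/5, E[Y]=17/5, E[XY]=91/5
Cov(X,Y) = E[XY] - E[X]E[Y] = 91/5 - 23/5*17/5 = 64/25

64/25


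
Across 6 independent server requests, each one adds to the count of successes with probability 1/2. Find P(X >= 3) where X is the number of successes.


P(X>=3) = P(X=3) + P(X=4) + P(X=5) + P(X=6)
= 5/16 + 15/64 + 3/32 + 1/64
= 21/32

21/32


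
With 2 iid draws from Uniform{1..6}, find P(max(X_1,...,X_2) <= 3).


P(max <= 3) = P(all X_i <= 3) = (P(X_1 <= 3))^2
= (3/6)^2 = (1/2)^2 = 1/4

1/4


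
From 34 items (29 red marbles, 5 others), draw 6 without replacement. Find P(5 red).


P(X=5) = C(29,5)*C(5,1) / C(34,6)
= 118755*5 / 1344904
= 593775/1344904 = 20475/46376

20475/46376


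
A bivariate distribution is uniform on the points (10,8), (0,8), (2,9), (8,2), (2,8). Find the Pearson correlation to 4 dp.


Cov(X,Y) = -4.8000, Var(X) = 15.0400, Var(Y) = 6.4000
rho = Cov/(sqrt(VarX)*sqrt(VarY)) = -0.4892

-0.4892


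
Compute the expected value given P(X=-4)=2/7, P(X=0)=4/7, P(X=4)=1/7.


E[X] = sum(x * P(x))
= -4*2/7 + 0*4/7 + 4*1/7
= -4/7

-4/7


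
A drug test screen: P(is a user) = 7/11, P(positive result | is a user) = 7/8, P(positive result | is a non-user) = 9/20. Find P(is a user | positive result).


P(A) = P(A|B)P(B) + P(A|B')P(B') = 7/8*7/11 + 9/20*4/11 = 317/440
P(B|A) = P(A|B)P(B)/P(A) = (49/88)/(317/440) = 245/317

245/317


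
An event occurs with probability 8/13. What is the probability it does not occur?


P(A') = 1 - P(A) = 1 - 8/13 = 5/13

5/13


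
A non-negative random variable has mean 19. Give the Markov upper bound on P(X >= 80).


Markov: P(X >= a) <= E[X]/a
P(X >= 80) <= 19/80

19/80


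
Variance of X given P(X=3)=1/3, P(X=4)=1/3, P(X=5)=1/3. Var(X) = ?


E[X] = 4, E[X^2] = 50/3
Var(X) = E[X^2] - (E[X])^2 = 50/3 - (4)^2 = 2/3

2/3


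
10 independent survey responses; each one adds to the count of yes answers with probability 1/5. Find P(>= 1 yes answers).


P(at least one) = 1 - P(none)
P(none) = (1 - 1/5)^10 = (4/5)^10 = 1048576/9765625
P(at least one) = 1 - 1048576/9765625 = 8717049/9765625

8717049/9765625


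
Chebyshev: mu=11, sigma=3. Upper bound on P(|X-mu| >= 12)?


k = 12/3 = 4
Chebyshev: P(|X-mu| >= k*sigma) <= 1/k^2 = 1/4^2 = 1/16

1/16


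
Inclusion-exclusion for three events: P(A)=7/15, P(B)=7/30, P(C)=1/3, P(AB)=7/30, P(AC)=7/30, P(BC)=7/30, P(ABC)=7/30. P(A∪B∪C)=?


P(A∪B∪C) = P(A)+P(B)+P(C) - P(AB)-P(AC)-P(BC) + P(ABC)
= 7/15+7/30+1/3 - 7/30-7/30-7/30 + 7/30
= 17/30

17/30


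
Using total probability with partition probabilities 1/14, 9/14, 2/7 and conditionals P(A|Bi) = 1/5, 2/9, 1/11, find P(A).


P(A) = P(A|B1)P(B1) + P(A|B2)P(B2) + P(A|B3)P(B3)
= 1/5*1/14 + 2/9*9/14 + 1/11*2/7
= 1/70 + 1/7 + 2/77 = 141/770

141/770


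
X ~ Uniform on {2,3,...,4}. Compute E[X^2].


E[X^2] = (1/3) * sum(x^2 for x=2..4)
= 29/3

29/3


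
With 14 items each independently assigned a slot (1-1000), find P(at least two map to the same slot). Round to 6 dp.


P(all different) = prod((1000-i)/1000 for i=0..13) = 0.912641
P(at least one match) = 1 - 0.912641 = 0.087359

0.087359


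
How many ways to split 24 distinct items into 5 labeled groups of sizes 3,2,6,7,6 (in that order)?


24! = 620448401733239439360000
Denominator: 3!=6 * 2!=2 * 6!=720 * 7!=5040 * 6!=720
Coefficient = 620448401733239439360000 / 31352832000 = 19789229940480

19789229940480


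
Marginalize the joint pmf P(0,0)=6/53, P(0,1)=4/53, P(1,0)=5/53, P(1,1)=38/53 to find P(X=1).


P(X=1) = P(1,0)+P(1,1) = 5/53 + 38/53 = 43/53

43/53


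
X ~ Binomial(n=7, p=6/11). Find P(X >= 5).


P(X>=5) = P(X=5) + P(X=6) + P(X=7)
= 4082400/19487171 + 1632960/19487171 + 279936/19487171
= 5995296/19487171

5995296/19487171


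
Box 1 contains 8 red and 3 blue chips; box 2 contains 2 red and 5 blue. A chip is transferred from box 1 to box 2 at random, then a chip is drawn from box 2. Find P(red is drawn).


P(transfer red) = 8/11; P(transfer blue) = 3/11
If red transferred: Urn II has 3 red of 8, so P(red|red moved) = 3/8
If blue transferred: Urn II has 2 red of 8, so P(red|blue moved) = 1/4
By total probability: P(red) = 8/11*3/8 + 3/11*1/4 = 15/44

15/44
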